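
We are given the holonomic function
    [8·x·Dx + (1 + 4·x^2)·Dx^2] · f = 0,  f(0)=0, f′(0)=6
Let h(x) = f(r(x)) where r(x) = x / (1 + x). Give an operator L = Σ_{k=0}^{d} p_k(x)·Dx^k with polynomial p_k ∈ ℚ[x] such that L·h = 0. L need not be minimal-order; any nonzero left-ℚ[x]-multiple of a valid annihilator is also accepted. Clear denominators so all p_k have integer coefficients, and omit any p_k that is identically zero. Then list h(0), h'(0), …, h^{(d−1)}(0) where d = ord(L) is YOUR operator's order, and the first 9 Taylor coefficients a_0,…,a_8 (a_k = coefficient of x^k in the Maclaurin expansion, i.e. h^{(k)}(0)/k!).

L = (2 + 10·x)·Dx + (1 + 2·x + 5·x^2)·Dx^2  (order 2).
h: a_k = 0, 6, -6, -2, 18, -114/5, -22, 834/7, -126, …
ICs: h(0) = 0, h′(0) = 6.

f: a_k = 0, 6, 0, -8, 0, 96/5, 0, -384/7, 0, …
f∘r: x↦r, Dx↦Dx/r' in L_f ⇒ L₀.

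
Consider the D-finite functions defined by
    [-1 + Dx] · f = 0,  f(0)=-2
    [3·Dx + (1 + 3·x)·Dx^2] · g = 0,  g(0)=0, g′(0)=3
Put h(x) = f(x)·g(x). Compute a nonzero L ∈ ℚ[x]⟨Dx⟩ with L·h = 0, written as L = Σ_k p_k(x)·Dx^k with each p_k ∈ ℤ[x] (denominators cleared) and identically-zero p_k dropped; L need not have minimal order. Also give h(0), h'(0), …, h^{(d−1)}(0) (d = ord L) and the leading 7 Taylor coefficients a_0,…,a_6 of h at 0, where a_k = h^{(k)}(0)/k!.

L = (-2 + 3·x) + (1 - 6·x)·Dx + (1 + 3·x)·Dx^2  (order 2).
h: a_k = 0, -6, 3, -12, 26, -1289/20, 1307/8, …
ICs: h(0) = 0, h′(0) = -6.

f: a_k = -2, -2, -1, -1/3, -1/12, -1/60, -1/360, …
g: a_k = 0, 3, -9/2, 9, -81/4, 243/5, -243/2, …
L₀ := L_f ⊗_s L_g (sym. prod.), ord ≤ 2.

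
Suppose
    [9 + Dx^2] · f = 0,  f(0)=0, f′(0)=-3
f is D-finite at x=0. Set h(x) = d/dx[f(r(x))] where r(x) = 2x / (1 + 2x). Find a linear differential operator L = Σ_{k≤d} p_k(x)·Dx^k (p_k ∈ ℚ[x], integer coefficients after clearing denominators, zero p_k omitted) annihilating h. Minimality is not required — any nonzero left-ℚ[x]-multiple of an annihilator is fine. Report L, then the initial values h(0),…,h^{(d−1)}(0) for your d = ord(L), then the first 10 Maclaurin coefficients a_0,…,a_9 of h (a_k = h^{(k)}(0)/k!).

f: a_k = 0, -3, 0, 9/2, 0, -81/40, 0, 243/560, 0, -243/4480, …
Substitute x→r, Dx→(1/r')Dx; clear ⇒ L₀.
h₀' ⇒ L via d/dx closure of L₀.
L = (60 + 96·x + 96·x^2) + (12 + 72·x + 144·x^2 + 96·x^3)·Dx + (1 + 8·x + 24·x^2 + 32·x^3 + 16·x^4)·Dx^2  (order 2).
h: a_k = -6, 24, 36, -672, 3516, -12240, 154824/5, -242304/5, -1073196/35, 4314288/7, …
ICs: h(0) = -6, h′(0) = 24.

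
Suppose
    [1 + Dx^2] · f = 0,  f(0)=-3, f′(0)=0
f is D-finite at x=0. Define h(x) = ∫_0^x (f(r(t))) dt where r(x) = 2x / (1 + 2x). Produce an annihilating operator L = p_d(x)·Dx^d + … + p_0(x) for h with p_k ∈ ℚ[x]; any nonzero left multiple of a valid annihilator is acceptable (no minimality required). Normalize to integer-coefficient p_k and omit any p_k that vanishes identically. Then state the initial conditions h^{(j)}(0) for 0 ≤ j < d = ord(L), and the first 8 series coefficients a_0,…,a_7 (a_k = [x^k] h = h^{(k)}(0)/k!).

L = 4·Dx + (4 + 24·x + 48·x^2 + 32·x^3)·Dx^2 + (1 + 8·x + 24·x^2 + 32·x^3 + 16·x^4)·Dx^3  (order 3).
h: a_k = 0, -3, 0, 2, -6, 14, -88/3, 6004/105, …
ICs: h(0) = 0, h′(0) = -3, h′′(0) = 0.

f: a_k = -3, 0, 3/2, 0, -1/8, 0, 1/240, 0, …
Change of var in L_f (x↦r) gives L₀.
∫: right-multiply L₀ by Dx.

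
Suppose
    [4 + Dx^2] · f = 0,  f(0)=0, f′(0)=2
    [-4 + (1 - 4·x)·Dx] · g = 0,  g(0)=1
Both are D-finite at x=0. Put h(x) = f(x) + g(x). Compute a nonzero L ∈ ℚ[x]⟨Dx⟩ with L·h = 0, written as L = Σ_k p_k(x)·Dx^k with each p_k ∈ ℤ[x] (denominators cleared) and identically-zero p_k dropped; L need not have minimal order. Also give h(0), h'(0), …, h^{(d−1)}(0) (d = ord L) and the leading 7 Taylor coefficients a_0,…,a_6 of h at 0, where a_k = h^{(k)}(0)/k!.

f: a_k = 0, 2, 0, -4/3, 0, 4/15, 0, …
g: a_k = 1, 4, 16, 64, 256, 1024, 4096, …
Sum ⇒ L₀ = lclm(L_f,L_g) in ℚ(x)⟨Dx⟩.
L = (-400 + 128·x - 256·x^2) + (36 - 176·x + 192·x^2 - 256·x^3)·Dx + (-100 + 32·x - 64·x^2)·Dx^2 + (9 - 44·x + 48·x^2 - 64·x^3)·Dx^3  (order 3).
h: a_k = 1, 6, 16, 188/3, 256, 15364/15, 4096, …
ICs: h(0) = 1, h′(0) = 6, h′′(0) = 32.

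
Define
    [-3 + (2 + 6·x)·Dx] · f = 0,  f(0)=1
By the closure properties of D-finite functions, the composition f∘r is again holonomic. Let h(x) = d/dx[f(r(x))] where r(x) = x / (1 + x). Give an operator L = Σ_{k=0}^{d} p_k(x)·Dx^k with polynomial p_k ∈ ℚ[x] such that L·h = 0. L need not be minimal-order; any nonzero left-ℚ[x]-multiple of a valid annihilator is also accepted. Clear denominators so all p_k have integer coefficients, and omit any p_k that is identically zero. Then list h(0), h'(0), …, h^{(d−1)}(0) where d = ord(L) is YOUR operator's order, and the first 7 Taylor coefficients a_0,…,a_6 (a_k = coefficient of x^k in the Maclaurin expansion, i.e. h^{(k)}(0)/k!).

f: a_k = 1, 3/2, -9/8, 27/16, -405/128, 1701/256, -15309/1024, …
Substitute x→r, Dx→(1/r')Dx; clear ⇒ L₀.
Differentiate: ansatz ord ≤ ord L₀ ⇒ L.
L = (-7 - 16·x) + (-2 - 10·x - 8·x^2)·Dx  (order 1).
h: a_k = 3/2, -21/4, 261/16, -1677/32, 45345/256, -318915/512, 4608345/2048, …
ICs: h(0) = 3/2.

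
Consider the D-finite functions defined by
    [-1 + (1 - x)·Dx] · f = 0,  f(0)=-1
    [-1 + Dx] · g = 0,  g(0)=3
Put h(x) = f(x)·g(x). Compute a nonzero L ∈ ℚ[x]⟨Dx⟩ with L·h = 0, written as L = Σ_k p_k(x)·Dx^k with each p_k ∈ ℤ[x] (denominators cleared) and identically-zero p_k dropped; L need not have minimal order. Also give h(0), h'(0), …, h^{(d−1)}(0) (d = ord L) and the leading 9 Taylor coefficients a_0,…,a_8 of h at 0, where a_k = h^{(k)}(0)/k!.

L = (2 - x) + (-1 + x)·Dx  (order 1).
h: a_k = -3, -6, -15/2, -8, -65/8, -163/20, -1957/240, -685/84, -109601/13440, …
ICs: h(0) = -3.

f: a_k = -1, -1, -1, -1, -1, -1, -1, -1, -1, …
g: a_k = 3, 3, 3/2, 1/2, 1/8, 1/40, 1/240, 1/1680, 1/13440, …
h₀=f·g: eliminate ⇒ L₀, order ≤ 1·1.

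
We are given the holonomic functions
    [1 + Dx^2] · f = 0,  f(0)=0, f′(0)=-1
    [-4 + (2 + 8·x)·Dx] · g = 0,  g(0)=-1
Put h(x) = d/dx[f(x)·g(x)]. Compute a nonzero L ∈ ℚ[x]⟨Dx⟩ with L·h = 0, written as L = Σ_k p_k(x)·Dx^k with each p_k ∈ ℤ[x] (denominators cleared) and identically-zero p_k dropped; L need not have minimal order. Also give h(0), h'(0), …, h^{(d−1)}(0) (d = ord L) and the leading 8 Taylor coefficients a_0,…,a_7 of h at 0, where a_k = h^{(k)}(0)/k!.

f: a_k = 0, -1, 0, 1/6, 0, -1/120, 0, 1/5040, …
g: a_k = -1, -2, 2, -4, 10, -28, 84, -264, …
f·g: L₀ = L_f ⊗_s L_g, ord ≤ 2·1.
h₀' ⇒ L via d/dx closure of L₀.
L = (-7 + 336·x + 736·x^2 + 256·x^3 + 256·x^4) + (44 + 144·x - 192·x^2 - 256·x^3)·Dx + (13 + 112·x + 288·x^2 + 256·x^3 + 256·x^4)·Dx^2  (order 2).
h: a_k = 1, 4, -13/2, 44/3, -1159/24, 1641/10, -83009/144, 653603/315, …
ICs: h(0) = 1, h′(0) = 4.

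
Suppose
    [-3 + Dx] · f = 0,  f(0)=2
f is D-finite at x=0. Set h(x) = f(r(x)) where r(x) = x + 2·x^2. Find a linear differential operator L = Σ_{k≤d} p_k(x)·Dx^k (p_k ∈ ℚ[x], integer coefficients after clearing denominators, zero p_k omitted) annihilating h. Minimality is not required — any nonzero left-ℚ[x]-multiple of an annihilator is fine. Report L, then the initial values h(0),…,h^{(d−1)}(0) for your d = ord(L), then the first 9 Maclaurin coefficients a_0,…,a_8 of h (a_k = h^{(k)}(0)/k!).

f: a_k = 2, 6, 9, 9, 27/4, 81/20, 81/40, 243/280, 729/2240, …
L₀ from L_f via x↦r, Dx↦r'^{-1}Dx.
L = (-3 - 12·x) + Dx  (order 1).
h: a_k = 2, 6, 21, 45, 387/4, 3321/20, 11061/40, 112887/280, 253557/448, …
ICs: h(0) = 2.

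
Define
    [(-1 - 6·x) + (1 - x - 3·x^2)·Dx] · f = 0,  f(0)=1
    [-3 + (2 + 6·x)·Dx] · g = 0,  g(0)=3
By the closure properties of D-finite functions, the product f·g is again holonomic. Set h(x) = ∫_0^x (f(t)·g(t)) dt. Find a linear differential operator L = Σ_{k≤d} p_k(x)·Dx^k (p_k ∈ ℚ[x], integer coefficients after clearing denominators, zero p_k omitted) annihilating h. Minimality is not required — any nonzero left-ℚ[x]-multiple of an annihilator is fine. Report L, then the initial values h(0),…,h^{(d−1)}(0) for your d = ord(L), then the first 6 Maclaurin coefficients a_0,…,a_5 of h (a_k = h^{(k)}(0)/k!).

L = (5 + 15·x + 27·x^2)·Dx + (-2 - 4·x + 12·x^2 + 18·x^3)·Dx^2  (order 2).
h: a_k = 0, 3, 15/4, 35/8, 651/64, 9033/640, …
ICs: h(0) = 0, h′(0) = 3.

f: a_k = 1, 1, 4, 7, 19, 40, …
g: a_k = 3, 9/2, -27/8, 81/16, -1215/128, 5103/256, …
f·g: L₀ = L_f ⊗_s L_g, ord ≤ 1·1.
Integrate: L := L₀·Dx.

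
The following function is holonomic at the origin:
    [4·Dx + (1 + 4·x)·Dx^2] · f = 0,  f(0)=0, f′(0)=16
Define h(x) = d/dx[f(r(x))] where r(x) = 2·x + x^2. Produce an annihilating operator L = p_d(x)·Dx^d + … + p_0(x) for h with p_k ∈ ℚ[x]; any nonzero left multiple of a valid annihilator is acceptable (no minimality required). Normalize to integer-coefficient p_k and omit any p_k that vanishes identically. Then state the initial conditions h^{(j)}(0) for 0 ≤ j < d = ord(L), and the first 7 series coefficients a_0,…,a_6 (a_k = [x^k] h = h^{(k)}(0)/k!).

L = (7 + 8·x + 4·x^2) + (1 + 9·x + 12·x^2 + 4·x^3)·Dx  (order 1).
h: a_k = 32, -224, 1664, -12416, 92672, -691712, 5163008, …
ICs: h(0) = 32.

f: a_k = 0, 16, -32, 256/3, -256, 4096/5, -8192/3, …
L₀ from L_f via x↦r, Dx↦r'^{-1}Dx.
Derive L from L₀ (diff closure).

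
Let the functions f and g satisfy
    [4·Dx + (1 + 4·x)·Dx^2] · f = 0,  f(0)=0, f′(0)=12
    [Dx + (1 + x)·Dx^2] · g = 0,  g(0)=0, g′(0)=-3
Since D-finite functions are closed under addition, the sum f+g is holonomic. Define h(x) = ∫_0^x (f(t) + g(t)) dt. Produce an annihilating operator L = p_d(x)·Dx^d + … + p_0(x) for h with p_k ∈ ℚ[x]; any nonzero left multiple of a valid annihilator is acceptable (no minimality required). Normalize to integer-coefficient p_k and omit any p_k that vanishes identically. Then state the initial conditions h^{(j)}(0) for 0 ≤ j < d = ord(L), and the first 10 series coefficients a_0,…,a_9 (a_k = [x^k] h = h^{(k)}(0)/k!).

L = 8·Dx^2 + (10 + 16·x)·Dx^3 + (1 + 5·x + 4·x^2)·Dx^4  (order 4).
h: a_k = 0, 0, 9/2, -15/2, 63/4, -153/4, 1023/10, -585/2, 49149/56, -21845/8, …
ICs: h(0) = 0, h′(0) = 0, h′′(0) = 9, h′′′(0) = -45.

f: a_k = 0, 12, -24, 64, -192, 3072/5, -2048, 49152/7, -24576, 262144/3, …
g: a_k = 0, -3, 3/2, -1, 3/4, -3/5, 1/2, -3/7, 3/8, -1/3, …
f+g: L₀ = lclm(L_f,L_g), ord ≤ 2+2.
h=∫₀ˣh₀: take L = L₀·Dx.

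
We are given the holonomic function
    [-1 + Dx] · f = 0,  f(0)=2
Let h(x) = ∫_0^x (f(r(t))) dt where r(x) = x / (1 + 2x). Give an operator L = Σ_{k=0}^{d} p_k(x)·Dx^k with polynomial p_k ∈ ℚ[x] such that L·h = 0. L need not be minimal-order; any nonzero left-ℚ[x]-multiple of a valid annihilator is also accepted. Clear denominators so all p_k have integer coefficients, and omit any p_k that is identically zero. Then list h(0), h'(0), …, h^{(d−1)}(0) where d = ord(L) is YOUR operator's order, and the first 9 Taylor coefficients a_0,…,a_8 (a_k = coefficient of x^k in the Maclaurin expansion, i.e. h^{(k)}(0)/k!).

f: a_k = 2, 2, 1, 1/3, 1/12, 1/60, 1/360, 1/2520, 1/20160, …
Change of var in L_f (x↦r) gives L₀.
Integrate: L := L₀·Dx.
L = -Dx + (1 + 4·x + 4·x^2)·Dx^2  (order 2).
h: a_k = 0, 2, 1, -1, 13/12, -71/60, 49/40, -2699/2520, 9157/20160, …
ICs: h(0) = 0, h′(0) = 2.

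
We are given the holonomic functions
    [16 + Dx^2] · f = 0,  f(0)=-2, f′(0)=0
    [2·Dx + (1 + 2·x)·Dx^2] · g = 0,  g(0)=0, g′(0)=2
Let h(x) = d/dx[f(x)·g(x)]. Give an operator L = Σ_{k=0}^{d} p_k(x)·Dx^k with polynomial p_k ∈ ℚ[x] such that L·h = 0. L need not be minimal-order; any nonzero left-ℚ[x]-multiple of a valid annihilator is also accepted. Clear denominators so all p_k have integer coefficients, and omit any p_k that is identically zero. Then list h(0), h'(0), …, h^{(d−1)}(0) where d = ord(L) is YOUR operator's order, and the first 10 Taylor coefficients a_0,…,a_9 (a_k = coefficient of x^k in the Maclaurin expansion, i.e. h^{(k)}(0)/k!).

f: a_k = -2, 0, 16, 0, -64/3, 0, 512/45, 0, -1024/315, 0, …
g: a_k = 0, 2, -2, 8/3, -4, 32/5, -32/3, 128/7, -32, 512/9, …
f·g: L₀ = L_f ⊗_s L_g, ord ≤ 2·2.
h₀' ⇒ L via d/dx closure of L₀.
L = (-896 + 28672·x + 282624·x^2 + 1032192·x^3 + 1826816·x^4 + 1572864·x^5 + 524288·x^6) + (576 + 12416·x + 66560·x^2 + 153600·x^3 + 163840·x^4 + 65536·x^5)·Dx + (280 + 6592·x + 44480·x^2 + 141312·x^3 + 234496·x^4 + 196608·x^5 + 65536·x^6)·Dx^2 + (36 + 776·x + 4160·x^2 + 9600·x^3 + 10240·x^4 + 4096·x^5)·Dx^3 + (21 + 300·x + 1676·x^2 + 4800·x^3 + 7520·x^4 + 6144·x^5 + 2048·x^6)·Dx^4  (order 4).
h: a_k = -4, 8, 80, -96, -64, 0, 3328/15, -15872/45, 62464/105, -74752/63, …
ICs: h(0) = -4, h′(0) = 8, h′′(0) = 160, h′′′(0) = -576.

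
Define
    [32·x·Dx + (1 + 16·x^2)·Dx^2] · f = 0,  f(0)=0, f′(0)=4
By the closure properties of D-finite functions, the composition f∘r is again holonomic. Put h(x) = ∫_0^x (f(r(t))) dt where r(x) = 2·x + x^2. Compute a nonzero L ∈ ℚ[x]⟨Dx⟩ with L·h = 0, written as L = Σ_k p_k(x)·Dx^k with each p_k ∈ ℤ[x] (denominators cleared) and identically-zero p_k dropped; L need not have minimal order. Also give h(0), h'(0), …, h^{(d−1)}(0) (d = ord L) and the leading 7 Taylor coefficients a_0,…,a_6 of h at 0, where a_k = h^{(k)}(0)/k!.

f: a_k = 0, 4, 0, -64/3, 0, 1024/5, 0, …
Substitute x→r, Dx→(1/r')Dx; clear ⇒ L₀.
h=∫h₀ ⇒ L = L₀·Dx.
L = (-1 + 128·x + 256·x^2 + 192·x^3 + 48·x^4)·Dx^2 + (1 + x + 64·x^2 + 128·x^3 + 80·x^4 + 16·x^5)·Dx^3  (order 3).
h: a_k = 0, 0, 4, 4/3, -128/3, -256/5, 16064/15, …
ICs: h(0) = 0, h′(0) = 0, h′′(0) = 8.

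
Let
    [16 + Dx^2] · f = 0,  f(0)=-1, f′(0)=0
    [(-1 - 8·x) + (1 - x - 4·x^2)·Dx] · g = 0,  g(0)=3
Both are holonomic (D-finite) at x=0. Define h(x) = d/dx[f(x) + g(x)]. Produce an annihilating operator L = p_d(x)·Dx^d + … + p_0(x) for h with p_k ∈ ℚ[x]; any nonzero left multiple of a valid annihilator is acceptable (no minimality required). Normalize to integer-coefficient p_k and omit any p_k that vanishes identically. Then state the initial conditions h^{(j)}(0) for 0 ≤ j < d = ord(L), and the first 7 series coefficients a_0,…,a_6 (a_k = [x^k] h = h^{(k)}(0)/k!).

f: a_k = -1, 0, 8, 0, -32/3, 0, 256/45, …
g: a_k = 3, 3, 15, 27, 87, 195, 543, …
h₀=f+g: left-lcm gives L₀, ord ≤ 3.
h=h₀': d/dx-closure on L₀ ⇒ L.
L = (6848 + 35072·x + 150784·x^2 + 87040·x^3 + 204800·x^4 + 147456·x^5 + 196608·x^6) + (-560 - 4048·x + 5184·x^2 + 13952·x^3 + 2560·x^4 + 18432·x^5 + 57344·x^6 + 65536·x^7)·Dx + (428 + 2192·x + 9424·x^2 + 5440·x^3 + 12800·x^4 + 9216·x^5 + 12288·x^6)·Dx^2 + (-35 - 253·x + 324·x^2 + 872·x^3 + 160·x^4 + 1152·x^5 + 3584·x^6 + 4096·x^7)·Dx^3  (order 3).
h: a_k = 3, 46, 81, 916/3, 975, 49382/15, 9261, …
ICs: h(0) = 3, h′(0) = 46, h′′(0) = 162.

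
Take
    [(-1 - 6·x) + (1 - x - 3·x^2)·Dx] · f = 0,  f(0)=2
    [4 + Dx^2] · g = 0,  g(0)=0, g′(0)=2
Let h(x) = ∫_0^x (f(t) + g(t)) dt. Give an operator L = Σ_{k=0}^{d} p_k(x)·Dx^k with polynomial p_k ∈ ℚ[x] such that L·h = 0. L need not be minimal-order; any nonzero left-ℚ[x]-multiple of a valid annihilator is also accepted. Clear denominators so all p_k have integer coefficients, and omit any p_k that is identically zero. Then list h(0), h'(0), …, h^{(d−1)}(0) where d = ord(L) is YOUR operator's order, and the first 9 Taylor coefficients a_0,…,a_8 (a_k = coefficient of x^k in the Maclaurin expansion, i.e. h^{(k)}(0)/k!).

f: a_k = 2, 2, 8, 14, 38, 80, 194, 434, 1016, …
g: a_k = 0, 2, 0, -4/3, 0, 4/15, 0, -8/315, 0, …
f+g: L₀ = lclm(L_f,L_g), ord ≤ 1+2.
h=∫₀ˣh₀: take L = L₀·Dx.
L = (92 + 608·x + 512·x^2 + 1104·x^3 + 360·x^4 + 432·x^5)·Dx + (-24 + 4·x + 24·x^2 + 80·x^3 + 180·x^4 + 216·x^5 + 216·x^6)·Dx^2 + (23 + 152·x + 128·x^2 + 276·x^3 + 90·x^4 + 108·x^5)·Dx^3 + (-6 + x + 6·x^2 + 20·x^3 + 45·x^4 + 54·x^5 + 54·x^6)·Dx^4  (order 4).
h: a_k = 0, 2, 2, 8/3, 19/6, 38/5, 602/45, 194/7, 68351/1260, …
ICs: h(0) = 0, h′(0) = 2, h′′(0) = 4, h′′′(0) = 16.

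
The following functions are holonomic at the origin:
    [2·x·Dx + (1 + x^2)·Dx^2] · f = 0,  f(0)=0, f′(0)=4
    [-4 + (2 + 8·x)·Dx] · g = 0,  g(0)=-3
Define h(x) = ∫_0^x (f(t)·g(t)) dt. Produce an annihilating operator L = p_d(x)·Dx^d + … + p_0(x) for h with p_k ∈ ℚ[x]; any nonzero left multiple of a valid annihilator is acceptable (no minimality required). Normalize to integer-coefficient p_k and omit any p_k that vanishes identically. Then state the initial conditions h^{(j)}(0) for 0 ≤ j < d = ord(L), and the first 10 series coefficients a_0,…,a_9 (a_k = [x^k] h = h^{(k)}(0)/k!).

f: a_k = 0, 4, 0, -4/3, 0, 4/5, 0, -4/7, 0, 4/9, …
g: a_k = -3, -6, 6, -12, 30, -84, 252, -792, 2574, -8580, …
f·g: L₀ = L_f ⊗_s L_g, ord ≤ 2·1.
Integrate: L := L₀·Dx.
L = (12 - 4·x - 4·x^2)·Dx + (-4 - 14·x + 12·x^2 + 16·x^3)·Dx^2 + (1 + 8·x + 17·x^2 + 8·x^3 + 16·x^4)·Dx^3  (order 3).
h: a_k = 0, 0, -6, -8, 7, -8, 274/15, -232/5, 8527/70, -107176/315, …
ICs: h(0) = 0, h′(0) = 0, h′′(0) = -12.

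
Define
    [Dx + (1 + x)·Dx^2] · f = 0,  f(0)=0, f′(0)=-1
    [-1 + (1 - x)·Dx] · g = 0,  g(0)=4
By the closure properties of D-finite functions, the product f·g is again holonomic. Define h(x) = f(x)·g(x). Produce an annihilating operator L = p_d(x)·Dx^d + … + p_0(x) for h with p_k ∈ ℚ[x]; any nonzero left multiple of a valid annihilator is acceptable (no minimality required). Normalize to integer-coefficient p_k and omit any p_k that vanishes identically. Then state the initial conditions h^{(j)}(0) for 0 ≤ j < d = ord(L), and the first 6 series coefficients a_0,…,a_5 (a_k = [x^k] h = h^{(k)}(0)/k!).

f: a_k = 0, -1, 1/2, -1/3, 1/4, -1/5, …
g: a_k = 4, 4, 4, 4, 4, 4, …
h₀=f·g: eliminate ⇒ L₀, order ≤ 2·1.
L = 1 + (1 + 3·x)·Dx + (-1 + x^2)·Dx^2  (order 2).
h: a_k = 0, -4, -2, -10/3, -7/3, -47/15, …
ICs: h(0) = 0, h′(0) = -4.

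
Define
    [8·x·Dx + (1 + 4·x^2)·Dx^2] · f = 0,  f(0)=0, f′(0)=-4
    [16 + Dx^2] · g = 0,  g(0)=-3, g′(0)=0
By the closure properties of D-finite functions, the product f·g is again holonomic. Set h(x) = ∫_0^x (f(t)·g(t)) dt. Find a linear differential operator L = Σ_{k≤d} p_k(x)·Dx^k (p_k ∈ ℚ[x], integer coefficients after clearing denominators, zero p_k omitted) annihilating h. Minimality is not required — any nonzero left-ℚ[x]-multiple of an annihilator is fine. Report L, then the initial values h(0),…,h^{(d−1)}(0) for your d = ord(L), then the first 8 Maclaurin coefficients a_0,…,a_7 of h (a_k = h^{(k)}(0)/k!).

L = (2560 + 29696·x^2 + 118784·x^4 + 262144·x^6 + 262144·x^8)·Dx + (1536·x + 14336·x^3 + 49152·x^5 + 65536·x^7)·Dx^2 + (240 + 3008·x^2 + 13824·x^4 + 32768·x^6 + 32768·x^8)·Dx^3 + (96·x + 896·x^3 + 3072·x^5 + 4096·x^7)·Dx^4 + (5 + 72·x^2 + 400·x^4 + 1024·x^6 + 1024·x^8)·Dx^5  (order 5).
h: a_k = 0, 0, 6, 0, -28, 0, 736/15, 0, …
ICs: h(0) = 0, h′(0) = 0, h′′(0) = 12, h′′′(0) = 0, h′′′′(0) = -672.

f: a_k = 0, -4, 0, 16/3, 0, -64/5, 0, 256/7, …
g: a_k = -3, 0, 24, 0, -32, 0, 256/15, 0, …
f·g: L₀ = L_f ⊗_s L_g, ord ≤ 2·2.
Integrate: L := L₀·Dx.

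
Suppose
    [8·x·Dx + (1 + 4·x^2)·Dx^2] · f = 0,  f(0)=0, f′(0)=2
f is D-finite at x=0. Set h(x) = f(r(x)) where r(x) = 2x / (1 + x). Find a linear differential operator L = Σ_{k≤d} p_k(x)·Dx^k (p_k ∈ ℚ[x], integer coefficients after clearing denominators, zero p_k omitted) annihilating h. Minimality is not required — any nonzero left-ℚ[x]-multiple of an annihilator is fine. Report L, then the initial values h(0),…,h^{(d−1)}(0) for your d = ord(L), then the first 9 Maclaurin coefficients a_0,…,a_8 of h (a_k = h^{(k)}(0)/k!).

f: a_k = 0, 2, 0, -8/3, 0, 32/5, 0, -128/7, 0, …
L₀ from L_f via x↦r, Dx↦r'^{-1}Dx.
L = (2 + 34·x)·Dx + (1 + 2·x + 17·x^2)·Dx^2  (order 2).
h: a_k = 0, 4, -4, -52/3, 60, 404/5, -2444/3, 2908/7, 9660, …
ICs: h(0) = 0, h′(0) = 4.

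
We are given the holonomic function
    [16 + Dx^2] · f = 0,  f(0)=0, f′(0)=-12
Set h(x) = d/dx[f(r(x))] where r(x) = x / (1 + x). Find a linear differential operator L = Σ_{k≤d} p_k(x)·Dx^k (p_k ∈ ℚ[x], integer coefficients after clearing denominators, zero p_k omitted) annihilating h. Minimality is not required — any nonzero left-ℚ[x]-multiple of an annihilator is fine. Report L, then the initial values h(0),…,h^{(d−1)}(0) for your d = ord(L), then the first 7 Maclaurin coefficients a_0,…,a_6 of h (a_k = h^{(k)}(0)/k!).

f: a_k = 0, -12, 0, 32, 0, -128/5, 0, …
Change of var in L_f (x↦r) gives L₀.
h=h₀': d/dx-closure on L₀ ⇒ L.
L = (22 + 12·x + 6·x^2) + (6 + 18·x + 18·x^2 + 6·x^3)·Dx + (1 + 4·x + 6·x^2 + 4·x^3 + x^4)·Dx^2  (order 2).
h: a_k = -12, 24, 60, -336, 772, -1080, 9844/15, …
ICs: h(0) = -12, h′(0) = 24.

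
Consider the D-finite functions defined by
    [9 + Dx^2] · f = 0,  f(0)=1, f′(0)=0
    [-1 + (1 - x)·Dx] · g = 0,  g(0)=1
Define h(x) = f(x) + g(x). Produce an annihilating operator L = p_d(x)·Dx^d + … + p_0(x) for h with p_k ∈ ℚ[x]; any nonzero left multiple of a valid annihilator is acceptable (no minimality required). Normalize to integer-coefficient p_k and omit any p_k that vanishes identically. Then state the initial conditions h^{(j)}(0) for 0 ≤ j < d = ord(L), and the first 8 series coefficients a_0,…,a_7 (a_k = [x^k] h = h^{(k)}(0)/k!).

f: a_k = 1, 0, -9/2, 0, 27/8, 0, -81/80, 0, …
g: a_k = 1, 1, 1, 1, 1, 1, 1, 1, …
f+g: L₀ = lclm(L_f,L_g), ord ≤ 2+1.
L = (-135 + 162·x - 81·x^2) + (99 - 261·x + 243·x^2 - 81·x^3)·Dx + (-15 + 18·x - 9·x^2)·Dx^2 + (11 - 29·x + 27·x^2 - 9·x^3)·Dx^3  (order 3).
h: a_k = 2, 1, -7/2, 1, 35/8, 1, -1/80, 1, …
ICs: h(0) = 2, h′(0) = 1, h′′(0) = -7.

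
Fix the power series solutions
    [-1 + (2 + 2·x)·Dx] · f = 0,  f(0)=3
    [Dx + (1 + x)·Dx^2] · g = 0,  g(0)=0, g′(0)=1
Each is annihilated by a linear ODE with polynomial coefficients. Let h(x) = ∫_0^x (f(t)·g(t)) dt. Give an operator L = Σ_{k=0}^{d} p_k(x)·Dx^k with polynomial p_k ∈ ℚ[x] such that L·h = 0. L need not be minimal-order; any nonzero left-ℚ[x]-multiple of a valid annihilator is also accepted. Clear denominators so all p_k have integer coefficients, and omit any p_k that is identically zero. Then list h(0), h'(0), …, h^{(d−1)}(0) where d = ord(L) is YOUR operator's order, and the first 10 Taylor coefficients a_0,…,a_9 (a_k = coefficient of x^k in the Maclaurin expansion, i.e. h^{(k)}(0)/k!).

L = Dx + (4 + 8·x + 4·x^2)·Dx^3  (order 3).
h: a_k = 0, 0, 3/2, 0, -1/32, 1/40, -71/3840, 31/2240, -3043/286720, 2689/322560, …
ICs: h(0) = 0, h′(0) = 0, h′′(0) = 3.

f: a_k = 3, 3/2, -3/8, 3/16, -15/128, 21/256, -63/1024, 99/2048, -1287/32768, 2145/65536, …
g: a_k = 0, 1, -1/2, 1/3, -1/4, 1/5, -1/6, 1/7, -1/8, 1/9, …
Product ⇒ symmetric product L₀, ord ≤ 2.
∫: right-multiply L₀ by Dx.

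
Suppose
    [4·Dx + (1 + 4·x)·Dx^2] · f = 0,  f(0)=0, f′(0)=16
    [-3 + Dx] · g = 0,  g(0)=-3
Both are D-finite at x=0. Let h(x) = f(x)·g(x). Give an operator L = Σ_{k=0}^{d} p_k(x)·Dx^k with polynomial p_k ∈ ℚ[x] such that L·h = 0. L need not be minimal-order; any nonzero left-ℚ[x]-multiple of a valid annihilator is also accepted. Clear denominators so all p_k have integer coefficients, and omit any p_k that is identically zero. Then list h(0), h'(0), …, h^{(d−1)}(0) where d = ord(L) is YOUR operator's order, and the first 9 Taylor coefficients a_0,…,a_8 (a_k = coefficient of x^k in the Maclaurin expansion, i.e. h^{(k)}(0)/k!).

f: a_k = 0, 16, -32, 256/3, -256, 4096/5, -8192/3, 65536/7, -32768, …
g: a_k = -3, -9, -27/2, -27/2, -81/8, -243/40, -243/80, -729/560, -2187/4480, …
L₀ := L_f ⊗_s L_g (sym. prod.), ord ≤ 2.
L = (-3 + 36·x) + (-2 - 24·x)·Dx + (1 + 4·x)·Dx^2  (order 2).
h: a_k = 0, -48, -48, -184, 216, -5178/5, 3350, -414129/35, 209991/5, …
ICs: h(0) = 0, h′(0) = -48.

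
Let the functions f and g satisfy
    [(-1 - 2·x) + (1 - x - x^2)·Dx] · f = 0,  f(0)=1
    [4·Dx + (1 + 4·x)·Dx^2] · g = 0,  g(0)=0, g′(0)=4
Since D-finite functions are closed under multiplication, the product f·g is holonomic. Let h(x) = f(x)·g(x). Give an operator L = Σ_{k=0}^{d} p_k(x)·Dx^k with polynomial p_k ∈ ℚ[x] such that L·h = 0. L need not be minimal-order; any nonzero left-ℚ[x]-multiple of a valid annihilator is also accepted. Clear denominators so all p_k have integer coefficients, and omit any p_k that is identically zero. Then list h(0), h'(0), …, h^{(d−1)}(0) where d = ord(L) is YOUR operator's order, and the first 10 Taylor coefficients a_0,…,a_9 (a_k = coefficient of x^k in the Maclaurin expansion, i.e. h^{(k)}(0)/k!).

f: a_k = 1, 1, 2, 3, 5, 8, 13, 21, 34, 55, …
g: a_k = 0, 4, -8, 64/3, -64, 1024/5, -2048/3, 16384/7, -8192, 262144/9, …
Product ⇒ symmetric product L₀, ord ≤ 2.
L = (6 + 16·x) + (-2 + 16·x + 20·x^2)·Dx + (-1 - 3·x + 5·x^2 + 4·x^3)·Dx^2  (order 2).
h: a_k = 0, 4, -4, 64/3, -140/3, 2692/15, -8248/15, 68956/35, -711028/105, 1532512/63, …
ICs: h(0) = 0, h′(0) = 4.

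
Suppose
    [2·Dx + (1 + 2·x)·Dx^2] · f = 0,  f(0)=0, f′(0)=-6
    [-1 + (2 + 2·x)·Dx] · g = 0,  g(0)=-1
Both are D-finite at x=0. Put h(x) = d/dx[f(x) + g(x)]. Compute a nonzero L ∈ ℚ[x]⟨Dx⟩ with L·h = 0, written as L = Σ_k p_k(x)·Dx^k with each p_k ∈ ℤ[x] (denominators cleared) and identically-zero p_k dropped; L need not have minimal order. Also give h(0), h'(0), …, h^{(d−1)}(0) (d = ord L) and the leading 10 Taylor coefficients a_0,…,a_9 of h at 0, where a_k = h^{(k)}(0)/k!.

f: a_k = 0, -6, 6, -8, 12, -96/5, 32, -384/7, 96, -512/3, …
g: a_k = -1, -1/2, 1/8, -1/16, 5/128, -7/256, 21/1024, -33/2048, 429/32768, -715/65536, …
h₀=f+g: left-lcm gives L₀, ord ≤ 3.
Derive L from L₀ (diff closure).
L = (10 + 4·x) + (29 + 52·x + 20·x^2)·Dx + (6 + 22·x + 24·x^2 + 8·x^3)·Dx^2  (order 2).
h: a_k = -13/2, 49/4, -387/16, 1541/32, -24611/256, 98367/512, -786663/2048, 3146157/4096, -100669731/65536, 402665339/131072, …
ICs: h(0) = -13/2, h′(0) = 49/4.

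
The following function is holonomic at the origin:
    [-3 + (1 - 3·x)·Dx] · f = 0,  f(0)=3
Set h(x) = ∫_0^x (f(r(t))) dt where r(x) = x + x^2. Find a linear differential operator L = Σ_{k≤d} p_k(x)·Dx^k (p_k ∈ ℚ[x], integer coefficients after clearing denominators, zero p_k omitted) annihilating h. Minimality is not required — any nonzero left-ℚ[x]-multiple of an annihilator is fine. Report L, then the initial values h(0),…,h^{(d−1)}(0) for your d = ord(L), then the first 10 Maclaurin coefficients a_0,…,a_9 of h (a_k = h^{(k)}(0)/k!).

f: a_k = 3, 9, 27, 81, 243, 729, 2187, 6561, 19683, 59049, …
Change of var in L_f (x↦r) gives L₀.
h=∫h₀ ⇒ L = L₀·Dx.
L = (3 + 6·x)·Dx + (-1 + 3·x + 3·x^2)·Dx^2  (order 2).
h: a_k = 0, 3, 9/2, 12, 135/4, 513/5, 324, 1053, 27945/8, 11772, …
ICs: h(0) = 0, h′(0) = 3.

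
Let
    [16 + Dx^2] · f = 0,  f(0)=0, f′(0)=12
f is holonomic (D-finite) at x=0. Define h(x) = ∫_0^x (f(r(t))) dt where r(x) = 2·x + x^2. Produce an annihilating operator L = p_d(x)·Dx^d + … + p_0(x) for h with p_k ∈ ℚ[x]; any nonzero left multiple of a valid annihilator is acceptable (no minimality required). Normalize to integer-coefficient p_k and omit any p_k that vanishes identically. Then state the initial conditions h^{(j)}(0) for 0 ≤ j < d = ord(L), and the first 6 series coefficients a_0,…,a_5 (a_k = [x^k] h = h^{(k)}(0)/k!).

f: a_k = 0, 12, 0, -32, 0, 128/5, …
L₀ from L_f via x↦r, Dx↦r'^{-1}Dx.
h=∫₀ˣh₀: take L = L₀·Dx.
L = (64 + 192·x + 192·x^2 + 64·x^3)·Dx - Dx^2 + (1 + x)·Dx^3  (order 3).
h: a_k = 0, 0, 12, 4, -64, -384/5, …
ICs: h(0) = 0, h′(0) = 0, h′′(0) = 24.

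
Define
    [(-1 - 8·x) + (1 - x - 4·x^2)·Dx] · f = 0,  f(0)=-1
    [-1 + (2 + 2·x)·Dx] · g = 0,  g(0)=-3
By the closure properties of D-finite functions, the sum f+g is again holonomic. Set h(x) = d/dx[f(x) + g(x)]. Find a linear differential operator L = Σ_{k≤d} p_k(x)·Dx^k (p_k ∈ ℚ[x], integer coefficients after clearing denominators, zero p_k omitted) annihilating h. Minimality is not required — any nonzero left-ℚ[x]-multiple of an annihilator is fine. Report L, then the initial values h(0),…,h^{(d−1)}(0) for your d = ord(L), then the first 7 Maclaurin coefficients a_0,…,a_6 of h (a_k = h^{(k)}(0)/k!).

L = (-138 - 1110·x - 2208·x^2 - 3648·x^3 - 1920·x^4) + (-213 - 2334·x - 6429·x^2 - 12816·x^3 - 14352·x^4 - 5760·x^5)·Dx + (42 + 150·x + 246·x^2 - 598·x^3 - 2880·x^4 - 3424·x^5 - 1280·x^6)·Dx^2  (order 2).
h: a_k = -5/2, -37/4, -441/16, -3697/32, -83305/256, -555843/512, -6322869/2048, …
ICs: h(0) = -5/2, h′(0) = -37/4.

f: a_k = -1, -1, -5, -9, -29, -65, -181, …
g: a_k = -3, -3/2, 3/8, -3/16, 15/128, -21/256, 63/1024, …
f+g: L₀ = lclm(L_f,L_g), ord ≤ 1+1.
h₀' ⇒ L via d/dx closure of L₀.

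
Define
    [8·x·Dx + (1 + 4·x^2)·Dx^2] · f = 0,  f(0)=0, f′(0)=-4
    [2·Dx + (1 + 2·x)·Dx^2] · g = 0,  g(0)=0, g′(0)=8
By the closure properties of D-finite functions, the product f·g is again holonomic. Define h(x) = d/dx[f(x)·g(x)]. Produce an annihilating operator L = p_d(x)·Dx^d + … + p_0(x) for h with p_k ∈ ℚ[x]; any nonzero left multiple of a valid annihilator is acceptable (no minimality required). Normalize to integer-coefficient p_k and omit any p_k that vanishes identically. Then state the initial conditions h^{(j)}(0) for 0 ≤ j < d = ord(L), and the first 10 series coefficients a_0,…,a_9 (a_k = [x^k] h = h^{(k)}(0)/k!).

L = (192 + 704·x + 2560·x^2 + 9984·x^3 + 15360·x^4 + 13312·x^5 + 4096·x^7) + (72 + 992·x + 4928·x^2 + 15488·x^3 + 34816·x^4 + 47616·x^5 + 35840·x^6 + 6144·x^7 + 14336·x^8)·Dx + (24 + 256·x + 1536·x^2 + 4992·x^3 + 11520·x^4 + 19968·x^5 + 24576·x^6 + 18432·x^7 + 6144·x^8 + 8192·x^9)·Dx^2 + (5 + 36·x + 148·x^2 + 448·x^3 + 1056·x^4 + 1920·x^5 + 2688·x^6 + 3072·x^7 + 2304·x^8 + 1024·x^9 + 1024·x^10)·Dx^3  (order 3).
h: a_k = 0, -64, 96, 0, 320/3, -13312/15, 19712/15, 0, 61952/35, -4308992/315, …
ICs: h(0) = 0, h′(0) = -64, h′′(0) = 192.

f: a_k = 0, -4, 0, 16/3, 0, -64/5, 0, 256/7, 0, -1024/9, …
g: a_k = 0, 8, -8, 32/3, -16, 128/5, -128/3, 512/7, -128, 2048/9, …
h₀=f·g: eliminate ⇒ L₀, order ≤ 2·2.
Differentiate: ansatz ord ≤ ord L₀ ⇒ L.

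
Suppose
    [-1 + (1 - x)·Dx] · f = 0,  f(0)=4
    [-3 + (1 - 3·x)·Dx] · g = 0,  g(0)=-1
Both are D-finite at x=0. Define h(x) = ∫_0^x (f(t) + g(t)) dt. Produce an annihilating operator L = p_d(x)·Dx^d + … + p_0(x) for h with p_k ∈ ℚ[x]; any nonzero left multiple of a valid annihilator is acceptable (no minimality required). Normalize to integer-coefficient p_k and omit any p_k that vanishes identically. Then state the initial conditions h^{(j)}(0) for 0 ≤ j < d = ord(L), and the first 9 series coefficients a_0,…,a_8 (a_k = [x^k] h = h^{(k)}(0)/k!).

f: a_k = 4, 4, 4, 4, 4, 4, 4, 4, 4, …
g: a_k = -1, -3, -9, -27, -81, -243, -729, -2187, -6561, …
h₀=f+g: left-lcm gives L₀, ord ≤ 2.
h=∫₀ˣh₀: take L = L₀·Dx.
L = -6·Dx + (8 - 12·x)·Dx^2 + (-1 + 4·x - 3·x^2)·Dx^3  (order 3).
h: a_k = 0, 3, 1/2, -5/3, -23/4, -77/5, -239/6, -725/7, -2183/8, …
ICs: h(0) = 0, h′(0) = 3, h′′(0) = 1.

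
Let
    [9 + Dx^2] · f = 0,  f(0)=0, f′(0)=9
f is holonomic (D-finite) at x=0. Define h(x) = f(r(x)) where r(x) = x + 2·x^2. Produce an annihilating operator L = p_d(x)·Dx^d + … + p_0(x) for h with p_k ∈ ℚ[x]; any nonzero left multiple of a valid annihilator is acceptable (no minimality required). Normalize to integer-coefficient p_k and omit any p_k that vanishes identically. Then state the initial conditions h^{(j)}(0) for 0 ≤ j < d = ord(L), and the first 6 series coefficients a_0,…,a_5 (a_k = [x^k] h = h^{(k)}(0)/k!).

L = (9 + 108·x + 432·x^2 + 576·x^3) - 4·Dx + (1 + 4·x)·Dx^2  (order 2).
h: a_k = 0, 9, 18, -27/2, -81, -6237/40, …
ICs: h(0) = 0, h′(0) = 9.

f: a_k = 0, 9, 0, -27/2, 0, 243/40, …
h₀=f(r): pull back L_f along r ⇒ L₀.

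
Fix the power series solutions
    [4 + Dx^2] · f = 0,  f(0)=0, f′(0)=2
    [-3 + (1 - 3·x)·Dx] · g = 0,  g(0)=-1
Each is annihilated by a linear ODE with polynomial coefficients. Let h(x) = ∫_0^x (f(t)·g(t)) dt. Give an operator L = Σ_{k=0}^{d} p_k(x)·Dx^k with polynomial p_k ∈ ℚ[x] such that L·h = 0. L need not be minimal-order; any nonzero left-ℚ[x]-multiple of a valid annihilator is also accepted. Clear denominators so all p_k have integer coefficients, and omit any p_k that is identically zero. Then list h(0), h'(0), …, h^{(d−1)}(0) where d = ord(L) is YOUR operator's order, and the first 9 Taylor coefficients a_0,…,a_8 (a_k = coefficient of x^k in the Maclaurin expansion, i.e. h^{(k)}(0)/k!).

L = (-4 + 12·x)·Dx + 6·Dx^2 + (-1 + 3·x)·Dx^3  (order 3).
h: a_k = 0, 0, -1, -2, -25/6, -10, -1127/45, -322/5, -212999/1260, …
ICs: h(0) = 0, h′(0) = 0, h′′(0) = -2.

f: a_k = 0, 2, 0, -4/3, 0, 4/15, 0, -8/315, 0, …
g: a_k = -1, -3, -9, -27, -81, -243, -729, -2187, -6561, …
f·g: L₀ = L_f ⊗_s L_g, ord ≤ 2·1.
∫: right-multiply L₀ by Dx.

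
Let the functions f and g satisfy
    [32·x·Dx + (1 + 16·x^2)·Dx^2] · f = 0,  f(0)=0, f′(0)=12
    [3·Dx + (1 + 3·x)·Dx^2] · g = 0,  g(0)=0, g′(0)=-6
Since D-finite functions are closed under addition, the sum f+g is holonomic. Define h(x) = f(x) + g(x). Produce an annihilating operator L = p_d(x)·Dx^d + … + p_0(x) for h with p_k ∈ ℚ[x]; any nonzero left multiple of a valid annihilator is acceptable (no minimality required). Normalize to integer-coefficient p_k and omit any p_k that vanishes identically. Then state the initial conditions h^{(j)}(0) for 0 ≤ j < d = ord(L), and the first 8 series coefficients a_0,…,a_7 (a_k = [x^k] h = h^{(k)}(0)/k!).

L = (-96 - 864·x + 4608·x^2 + 4608·x^3)·Dx + (-50 - 192·x + 672·x^2 + 9216·x^3 + 9216·x^4)·Dx^2 + (-3 + 23·x + 96·x^2 + 512·x^3 + 2304·x^4 + 2304·x^5)·Dx^3  (order 3).
h: a_k = 0, 6, 9, -82, 81/2, 2586/5, 243, -53526/7, …
ICs: h(0) = 0, h′(0) = 6, h′′(0) = 18.

f: a_k = 0, 12, 0, -64, 0, 3072/5, 0, -49152/7, …
g: a_k = 0, -6, 9, -18, 81/2, -486/5, 243, -4374/7, …
Sum ⇒ L₀ = lclm(L_f,L_g) in ℚ(x)⟨Dx⟩.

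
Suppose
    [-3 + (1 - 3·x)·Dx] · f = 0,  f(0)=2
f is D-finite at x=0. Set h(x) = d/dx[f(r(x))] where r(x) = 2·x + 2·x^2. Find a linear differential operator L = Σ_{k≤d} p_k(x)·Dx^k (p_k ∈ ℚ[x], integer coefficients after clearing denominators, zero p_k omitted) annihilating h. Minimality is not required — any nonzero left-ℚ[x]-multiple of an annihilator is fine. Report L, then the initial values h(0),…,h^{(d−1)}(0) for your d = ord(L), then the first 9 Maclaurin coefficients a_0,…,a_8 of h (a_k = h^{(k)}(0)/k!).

f: a_k = 2, 6, 18, 54, 162, 486, 1458, 4374, 13122, …
h₀=f(r): pull back L_f along r ⇒ L₀.
h₀' ⇒ L via d/dx closure of L₀.
L = (14 + 36·x + 36·x^2) + (-1 + 4·x + 18·x^2 + 12·x^3)·Dx  (order 1).
h: a_k = 12, 168, 1728, 15840, 136080, 1122336, 8999424, 70689024, 546575040, …
ICs: h(0) = 12.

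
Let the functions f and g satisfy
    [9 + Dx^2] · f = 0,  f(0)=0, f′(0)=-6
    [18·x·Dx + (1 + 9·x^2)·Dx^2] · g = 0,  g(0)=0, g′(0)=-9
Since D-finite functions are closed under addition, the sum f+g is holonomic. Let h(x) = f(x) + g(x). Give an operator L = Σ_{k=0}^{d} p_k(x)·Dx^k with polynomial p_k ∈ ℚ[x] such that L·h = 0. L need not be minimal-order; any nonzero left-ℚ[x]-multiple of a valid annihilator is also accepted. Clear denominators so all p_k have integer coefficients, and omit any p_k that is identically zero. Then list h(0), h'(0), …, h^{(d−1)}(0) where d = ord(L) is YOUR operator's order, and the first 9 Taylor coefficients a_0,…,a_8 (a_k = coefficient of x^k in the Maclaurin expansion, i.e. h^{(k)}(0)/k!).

f: a_k = 0, -6, 0, 9, 0, -81/20, 0, 243/280, 0, …
g: a_k = 0, -9, 0, 27, 0, -729/5, 0, 6561/7, 0, …
f+g: L₀ = lclm(L_f,L_g), ord ≤ 2+2.
L = (-1782·x + 20412·x^3 + 13122·x^5)·Dx + (-9 + 567·x^2 + 6561·x^4 + 6561·x^6)·Dx^2 + (-198·x + 2268·x^3 + 1458·x^5)·Dx^3 + (-1 + 63·x^2 + 729·x^4 + 729·x^6)·Dx^4  (order 4).
h: a_k = 0, -15, 0, 36, 0, -2997/20, 0, 262683/280, 0, …
ICs: h(0) = 0, h′(0) = -15, h′′(0) = 0, h′′′(0) = 216.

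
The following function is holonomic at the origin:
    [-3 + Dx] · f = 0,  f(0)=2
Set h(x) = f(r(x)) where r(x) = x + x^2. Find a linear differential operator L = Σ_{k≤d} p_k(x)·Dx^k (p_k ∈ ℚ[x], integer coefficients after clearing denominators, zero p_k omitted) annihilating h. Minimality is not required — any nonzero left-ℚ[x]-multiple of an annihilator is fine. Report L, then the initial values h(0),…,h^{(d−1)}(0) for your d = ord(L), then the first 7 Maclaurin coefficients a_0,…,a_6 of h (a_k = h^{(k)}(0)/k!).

L = (-3 - 6·x) + Dx  (order 1).
h: a_k = 2, 6, 15, 27, 171/4, 1161/20, 2871/40, …
ICs: h(0) = 2.

f: a_k = 2, 6, 9, 9, 27/4, 81/20, 81/40, …
Substitute x→r, Dx→(1/r')Dx; clear ⇒ L₀.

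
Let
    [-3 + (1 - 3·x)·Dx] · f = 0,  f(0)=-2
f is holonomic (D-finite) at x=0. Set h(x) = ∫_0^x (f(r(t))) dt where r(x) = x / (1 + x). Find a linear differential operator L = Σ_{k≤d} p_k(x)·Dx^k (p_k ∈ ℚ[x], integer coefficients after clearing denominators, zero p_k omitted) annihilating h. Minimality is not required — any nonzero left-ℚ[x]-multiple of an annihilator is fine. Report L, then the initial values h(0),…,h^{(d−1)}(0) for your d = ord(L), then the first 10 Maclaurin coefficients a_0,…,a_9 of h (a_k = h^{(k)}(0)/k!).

f: a_k = -2, -6, -18, -54, -162, -486, -1458, -4374, -13122, -39366, …
Change of var in L_f (x↦r) gives L₀.
h=∫₀ˣh₀: take L = L₀·Dx.
L = 3·Dx + (-1 + x + 2·x^2)·Dx^2  (order 2).
h: a_k = 0, -2, -3, -4, -6, -48/5, -16, -192/7, -48, -256/3, …
ICs: h(0) = 0, h′(0) = -2.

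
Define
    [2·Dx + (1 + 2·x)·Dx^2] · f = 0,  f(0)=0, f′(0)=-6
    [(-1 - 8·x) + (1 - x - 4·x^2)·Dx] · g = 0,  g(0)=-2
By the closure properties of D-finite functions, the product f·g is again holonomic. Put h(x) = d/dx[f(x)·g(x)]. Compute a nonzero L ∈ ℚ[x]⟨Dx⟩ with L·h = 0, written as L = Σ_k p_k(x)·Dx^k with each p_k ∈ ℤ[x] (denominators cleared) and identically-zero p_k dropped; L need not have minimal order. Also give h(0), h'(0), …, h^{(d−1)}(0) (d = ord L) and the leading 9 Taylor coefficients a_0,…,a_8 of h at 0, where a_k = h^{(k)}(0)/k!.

L = (160 + 720·x + 1152·x^2) + (11 + 170·x + 768·x^2 + 896·x^3)·Dx + (-5 - 21·x + 14·x^2 + 136·x^3 + 128·x^4)·Dx^2  (order 2).
h: a_k = 12, 0, 192, 160, 1672, 12912/5, 13144, 954048/35, 3546744/35, …
ICs: h(0) = 12, h′(0) = 0.

f: a_k = 0, -6, 6, -8, 12, -96/5, 32, -384/7, 96, …
g: a_k = -2, -2, -10, -18, -58, -130, -362, -882, -2330, …
Sym-product of L_f,L_g gives L₀ (≤ ord 2).
h=h₀': d/dx-closure on L₀ ⇒ L.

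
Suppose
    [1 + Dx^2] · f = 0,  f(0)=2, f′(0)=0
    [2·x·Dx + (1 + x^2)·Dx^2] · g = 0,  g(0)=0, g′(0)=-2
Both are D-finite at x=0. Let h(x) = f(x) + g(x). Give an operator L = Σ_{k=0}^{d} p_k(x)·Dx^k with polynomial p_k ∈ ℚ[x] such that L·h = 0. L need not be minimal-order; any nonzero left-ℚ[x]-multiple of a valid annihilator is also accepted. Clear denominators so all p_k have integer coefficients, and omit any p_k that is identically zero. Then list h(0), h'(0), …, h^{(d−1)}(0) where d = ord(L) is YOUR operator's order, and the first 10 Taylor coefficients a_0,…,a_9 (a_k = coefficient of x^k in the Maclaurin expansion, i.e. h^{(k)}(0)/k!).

f: a_k = 2, 0, -1, 0, 1/12, 0, -1/360, 0, 1/20160, 0, …
g: a_k = 0, -2, 0, 2/3, 0, -2/5, 0, 2/7, 0, -2/9, …
L₀ := lclm(L_f,L_g); ord L₀ ≤ 2+2.
L = (-22·x + 28·x^3 + 2·x^5)·Dx + (-1 + 7·x^2 + 9·x^4 + x^6)·Dx^2 + (-22·x + 28·x^3 + 2·x^5)·Dx^3 + (-1 + 7·x^2 + 9·x^4 + x^6)·Dx^4  (order 4).
h: a_k = 2, -2, -1, 2/3, 1/12, -2/5, -1/360, 2/7, 1/20160, -2/9, …
ICs: h(0) = 2, h′(0) = -2, h′′(0) = -2, h′′′(0) = 4.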